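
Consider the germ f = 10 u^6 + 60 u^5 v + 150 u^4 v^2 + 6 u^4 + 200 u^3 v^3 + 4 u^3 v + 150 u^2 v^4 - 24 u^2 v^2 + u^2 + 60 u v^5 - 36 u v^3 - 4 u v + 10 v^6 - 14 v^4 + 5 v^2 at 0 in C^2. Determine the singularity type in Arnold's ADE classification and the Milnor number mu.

Type A_{1}, Milnor number mu = 1.

The Hessian of f at 0 has rank 2. Corank 0: nondegenerate Morse point, so A_1.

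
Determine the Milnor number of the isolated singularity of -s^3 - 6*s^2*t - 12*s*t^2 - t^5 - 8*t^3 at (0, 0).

8

The Hessian of f at 0 is [[0, 0], [0, 0]] with rank 0, so corank 2. A Groebner basis of the Jacobian ideal J(f) in C{s,t} is {t^4, s^2 + 4*s*t + 4*t^2}; counting standard monomials gives mu = 8. Corank 2; j^3 = -(s + 2*t)^3 is a perfect cube, so E-series; the 5-jet and mu = 8 give E_8.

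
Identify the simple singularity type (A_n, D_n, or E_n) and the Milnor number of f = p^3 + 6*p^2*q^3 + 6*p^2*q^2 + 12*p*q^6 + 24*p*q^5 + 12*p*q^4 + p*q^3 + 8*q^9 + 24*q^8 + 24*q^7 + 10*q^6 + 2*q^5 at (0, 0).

The Hessian of f at 0 has rank 0. Corank 2; j^3 = p^3 is a perfect cube, so E-series; the 4-jet and mu = 7 give E_7.

Type E_{7}, Milnor number mu = 7.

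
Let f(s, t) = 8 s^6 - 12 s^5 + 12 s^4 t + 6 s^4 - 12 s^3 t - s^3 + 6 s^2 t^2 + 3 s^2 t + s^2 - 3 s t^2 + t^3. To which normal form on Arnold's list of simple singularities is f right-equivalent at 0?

A2

The Hessian of f at 0 is [[2, 0], [0, 0]] with rank 1, so corank 1. A Groebner basis of the Jacobian ideal J(f) in C{s,t} is {t^2, s}; counting standard monomials gives mu = 2. Corank 1: A-series; mu = 2 gives A_2.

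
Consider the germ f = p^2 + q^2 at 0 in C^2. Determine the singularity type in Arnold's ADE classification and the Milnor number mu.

The Hessian of f at 0 has rank 2. Corank 0: nondegenerate Morse point, so A_1.

Type A1, Milnor number mu = 1.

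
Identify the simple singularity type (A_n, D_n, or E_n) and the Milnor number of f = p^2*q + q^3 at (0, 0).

The Hessian of f at 0 has rank 0. Corank 2; j^3 = q*(p^2 + q^2) splits into three distinct lines over C (the quadratic factor has nonzero discriminant), so D_4.

Type D4, Milnor number mu = 4.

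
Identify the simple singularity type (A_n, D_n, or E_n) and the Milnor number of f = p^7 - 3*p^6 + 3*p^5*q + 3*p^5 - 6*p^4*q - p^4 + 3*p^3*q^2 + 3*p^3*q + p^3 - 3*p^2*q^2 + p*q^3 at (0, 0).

Type E_{7}, Milnor number mu = 7.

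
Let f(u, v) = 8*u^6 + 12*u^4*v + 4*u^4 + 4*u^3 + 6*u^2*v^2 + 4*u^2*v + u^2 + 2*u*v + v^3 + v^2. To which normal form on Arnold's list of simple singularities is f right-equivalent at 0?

The Hessian of f at 0 is [[2, 2], [2, 2]] with rank 1, so corank 1. A Groebner basis of the Jacobian ideal J(f) in C{u,v} is {v^2, u + v}; counting standard monomials gives mu = 2. Corank 1: A-series; mu = 2 gives A_2.

A_{2}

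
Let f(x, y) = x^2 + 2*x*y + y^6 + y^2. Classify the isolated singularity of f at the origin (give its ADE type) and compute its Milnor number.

Type A_{5}, Milnor number mu = 5.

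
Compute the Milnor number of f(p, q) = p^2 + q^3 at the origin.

The Hessian of f at 0 is [[2, 0], [0, 0]] with rank 1, so corank 1. A Groebner basis of the Jacobian ideal J(f) in C{p,q} is {q^2, p}; counting standard monomials gives mu = 2. Corank 1: A-series; mu = 2 gives A_2.

2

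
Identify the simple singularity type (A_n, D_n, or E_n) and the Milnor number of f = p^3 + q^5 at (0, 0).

Type E8, Milnor number mu = 8.

The Hessian of f at 0 has rank 0. Corank 2; j^3 = p^3 is a perfect cube, so E-series; the 5-jet and mu = 8 give E_8.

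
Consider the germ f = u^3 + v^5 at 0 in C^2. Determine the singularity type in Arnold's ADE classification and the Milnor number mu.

Type E_{8}, Milnor number mu = 8.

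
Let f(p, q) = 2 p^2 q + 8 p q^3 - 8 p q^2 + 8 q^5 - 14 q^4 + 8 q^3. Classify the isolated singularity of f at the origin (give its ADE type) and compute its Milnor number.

Type D_5, Milnor number mu = 5.

The Hessian of f at 0 has rank 0. Corank 2; j^3 = 2*q*(p - 2*q)^2 has shape L^2 M (L != M), so D-series; mu = 5 gives D_5.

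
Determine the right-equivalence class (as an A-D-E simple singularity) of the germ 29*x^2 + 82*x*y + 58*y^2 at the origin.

The Hessian of f at 0 is [[58, 82], [82, 116]] with rank 2, so corank 0. A Groebner basis of the Jacobian ideal J(f) in C{x,y} is {x, y}; counting standard monomials gives mu = 1. Corank 0: nondegenerate Morse point, so A_1.

A_{1}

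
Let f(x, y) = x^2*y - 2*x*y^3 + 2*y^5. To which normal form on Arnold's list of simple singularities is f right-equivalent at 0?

The Hessian of f at 0 has rank 0. Corank 2; j^3 = x^2*y has shape L^2 M (L != M), so D-series; mu = 6 gives D_6.

D_{6}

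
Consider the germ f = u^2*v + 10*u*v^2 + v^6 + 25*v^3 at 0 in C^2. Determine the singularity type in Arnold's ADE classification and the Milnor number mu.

The Hessian of f at 0 has rank 0. Corank 2; j^3 = v*(u + 5*v)^2 has shape L^2 M (L != M), so D-series; mu = 7 gives D_7.

Type D_{7}, Milnor number mu = 7.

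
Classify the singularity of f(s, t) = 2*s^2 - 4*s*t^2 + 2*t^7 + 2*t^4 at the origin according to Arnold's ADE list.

A_6

The Hessian of f at 0 is [[4, 0], [0, 0]] with rank 1, so corank 1. A Groebner basis of the Jacobian ideal J(f) in C{s,t} is {s^3, -s + t^2}; counting standard monomials gives mu = 6. Corank 1: A-series; mu = 6 gives A_6.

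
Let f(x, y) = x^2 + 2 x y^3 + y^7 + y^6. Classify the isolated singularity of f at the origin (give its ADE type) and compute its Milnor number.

Type A_{6}, Milnor number mu = 6.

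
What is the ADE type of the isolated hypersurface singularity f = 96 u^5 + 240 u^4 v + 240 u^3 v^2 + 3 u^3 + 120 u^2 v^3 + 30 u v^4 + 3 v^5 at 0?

The Hessian of f at 0 is [[0, 0], [0, 0]] with rank 0, so corank 2. A Groebner basis of the Jacobian ideal J(f) in C{u,v} is {v^5, u*v^3 + v^4/8, u^2}; counting standard monomials gives mu = 8. Corank 2; j^3 = 3*u^3 is a perfect cube, so E-series; the 5-jet and mu = 8 give E_8.

E8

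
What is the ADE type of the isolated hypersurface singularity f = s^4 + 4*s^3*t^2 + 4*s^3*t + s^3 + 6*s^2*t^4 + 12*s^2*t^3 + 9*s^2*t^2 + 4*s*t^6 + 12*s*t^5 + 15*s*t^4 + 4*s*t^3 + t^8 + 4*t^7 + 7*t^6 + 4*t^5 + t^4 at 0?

E_{6}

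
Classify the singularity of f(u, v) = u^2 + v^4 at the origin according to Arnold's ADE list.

A_{3}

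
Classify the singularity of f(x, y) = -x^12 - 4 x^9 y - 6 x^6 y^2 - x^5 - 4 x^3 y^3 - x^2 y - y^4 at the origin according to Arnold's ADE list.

The Hessian of f at 0 has rank 0. Corank 2; j^3 = -x^2*y has shape L^2 M (L != M), so D-series; mu = 5 gives D_5.

D_5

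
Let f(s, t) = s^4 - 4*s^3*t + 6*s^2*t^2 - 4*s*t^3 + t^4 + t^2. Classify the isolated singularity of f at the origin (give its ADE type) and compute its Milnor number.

Type A3, Milnor number mu = 3.

The Hessian of f at 0 has rank 1. Corank 1: A-series; mu = 3 gives A_3.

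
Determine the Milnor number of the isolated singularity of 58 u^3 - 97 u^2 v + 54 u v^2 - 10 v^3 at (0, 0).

The Hessian of f at 0 has rank 0. Corank 2; j^3 = (2*u - v)*(29*u^2 - 34*u*v + 10*v^2) splits into three distinct lines over C (the quadratic factor has nonzero discriminant), so D_4.

4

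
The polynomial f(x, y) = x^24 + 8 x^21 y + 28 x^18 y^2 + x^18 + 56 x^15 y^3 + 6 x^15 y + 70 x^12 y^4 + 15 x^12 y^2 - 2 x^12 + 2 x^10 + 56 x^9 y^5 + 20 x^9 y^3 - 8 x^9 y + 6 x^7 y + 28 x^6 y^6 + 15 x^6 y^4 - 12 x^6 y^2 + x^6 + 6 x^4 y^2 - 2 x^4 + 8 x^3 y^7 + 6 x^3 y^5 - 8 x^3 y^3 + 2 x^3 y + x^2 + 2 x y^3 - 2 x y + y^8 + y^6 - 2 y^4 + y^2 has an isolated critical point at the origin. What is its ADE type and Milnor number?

The Hessian of f at 0 has rank 1. Corank 1: A-series; mu = 7 gives A_7.

Type A_{7}, Milnor number mu = 7.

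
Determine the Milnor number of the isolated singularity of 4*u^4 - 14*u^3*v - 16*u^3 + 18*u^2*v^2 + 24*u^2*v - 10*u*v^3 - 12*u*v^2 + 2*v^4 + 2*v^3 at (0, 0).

7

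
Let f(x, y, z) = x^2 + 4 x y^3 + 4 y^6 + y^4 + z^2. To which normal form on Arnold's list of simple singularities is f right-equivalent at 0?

A3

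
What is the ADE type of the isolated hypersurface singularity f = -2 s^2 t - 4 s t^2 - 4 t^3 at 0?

D4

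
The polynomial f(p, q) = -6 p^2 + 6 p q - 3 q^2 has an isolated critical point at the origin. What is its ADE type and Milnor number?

Type A_{1}, Milnor number mu = 1.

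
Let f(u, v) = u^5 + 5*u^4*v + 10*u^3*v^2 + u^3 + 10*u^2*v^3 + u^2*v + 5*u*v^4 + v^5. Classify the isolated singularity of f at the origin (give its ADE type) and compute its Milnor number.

The Hessian of f at 0 has rank 0. Corank 2; j^3 = u^2*(u + v) has shape L^2 M (L != M), so D-series; mu = 6 gives D_6.

Type D6, Milnor number mu = 6.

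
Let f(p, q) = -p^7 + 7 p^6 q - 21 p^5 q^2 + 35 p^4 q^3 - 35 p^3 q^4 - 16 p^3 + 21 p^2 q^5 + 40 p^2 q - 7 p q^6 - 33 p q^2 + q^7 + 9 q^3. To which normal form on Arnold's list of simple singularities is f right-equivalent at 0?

D_8

The Hessian of f at 0 has rank 0. Corank 2; j^3 = -(p - q)*(4*p - 3*q)^2 has shape L^2 M (L != M), so D-series; mu = 8 gives D_8.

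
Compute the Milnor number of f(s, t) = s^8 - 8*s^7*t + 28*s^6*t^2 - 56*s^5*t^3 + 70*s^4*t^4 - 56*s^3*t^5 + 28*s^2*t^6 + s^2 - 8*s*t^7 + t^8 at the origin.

7

The Hessian of f at 0 has rank 1. Corank 1: A-series; mu = 7 gives A_7.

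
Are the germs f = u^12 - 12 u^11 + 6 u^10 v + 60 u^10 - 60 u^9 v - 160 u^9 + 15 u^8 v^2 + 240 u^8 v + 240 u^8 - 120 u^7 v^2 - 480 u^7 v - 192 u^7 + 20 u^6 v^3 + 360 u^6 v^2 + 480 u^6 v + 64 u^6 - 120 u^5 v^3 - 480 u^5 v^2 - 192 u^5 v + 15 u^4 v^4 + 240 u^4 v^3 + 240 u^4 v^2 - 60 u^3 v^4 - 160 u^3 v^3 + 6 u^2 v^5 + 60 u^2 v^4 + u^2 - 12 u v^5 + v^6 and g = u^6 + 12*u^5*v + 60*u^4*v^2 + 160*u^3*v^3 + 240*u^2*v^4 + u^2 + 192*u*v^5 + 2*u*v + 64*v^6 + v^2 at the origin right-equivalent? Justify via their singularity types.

Yes.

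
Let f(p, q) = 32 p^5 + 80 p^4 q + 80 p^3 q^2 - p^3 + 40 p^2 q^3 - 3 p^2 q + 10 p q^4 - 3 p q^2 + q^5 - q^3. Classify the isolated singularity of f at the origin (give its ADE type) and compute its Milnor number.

The Hessian of f at 0 has rank 0. Corank 2; j^3 = -(p + q)^3 is a perfect cube, so E-series; the 5-jet and mu = 8 give E_8.

Type E_8, Milnor number mu = 8.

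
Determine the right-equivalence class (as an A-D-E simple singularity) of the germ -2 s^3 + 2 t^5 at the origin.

E_8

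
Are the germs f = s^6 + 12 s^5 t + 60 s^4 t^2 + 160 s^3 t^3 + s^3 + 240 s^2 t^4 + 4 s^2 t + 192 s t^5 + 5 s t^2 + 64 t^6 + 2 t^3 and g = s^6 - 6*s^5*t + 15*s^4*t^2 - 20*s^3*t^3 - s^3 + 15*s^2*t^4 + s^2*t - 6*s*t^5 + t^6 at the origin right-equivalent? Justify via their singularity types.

Yes.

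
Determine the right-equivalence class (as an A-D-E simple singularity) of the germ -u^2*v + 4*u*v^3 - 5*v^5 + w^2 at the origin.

D_{6}

The Hessian of f at 0 is [[0, 0, 0], [0, 0, 0], [0, 0, 2]] with rank 1, so corank 2. A Groebner basis of the Jacobian ideal J(f) in C{u,v,w} is {u^3, u^2*v, 2*u^2 + u*v^2, -u*v/2 + v^3, w}; counting standard monomials gives mu = 6. Corank 2; j^3 = -u^2*v has shape L^2 M (L != M), so D-series; mu = 6 gives D_6.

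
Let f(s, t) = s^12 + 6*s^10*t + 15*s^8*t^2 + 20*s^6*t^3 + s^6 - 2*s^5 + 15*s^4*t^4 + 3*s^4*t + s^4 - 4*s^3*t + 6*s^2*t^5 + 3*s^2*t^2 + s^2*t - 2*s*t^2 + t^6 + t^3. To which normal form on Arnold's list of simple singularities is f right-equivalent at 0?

The Hessian of f at 0 has rank 0. Corank 2; j^3 = t*(s - t)^2 has shape L^2 M (L != M), so D-series; mu = 7 gives D_7.

D_7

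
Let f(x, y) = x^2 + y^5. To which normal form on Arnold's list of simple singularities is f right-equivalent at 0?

A_{4}

The Hessian of f at 0 has rank 1. Corank 1: A-series; mu = 4 gives A_4.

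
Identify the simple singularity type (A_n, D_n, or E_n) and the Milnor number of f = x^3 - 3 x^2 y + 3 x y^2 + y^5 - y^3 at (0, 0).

Type E8, Milnor number mu = 8.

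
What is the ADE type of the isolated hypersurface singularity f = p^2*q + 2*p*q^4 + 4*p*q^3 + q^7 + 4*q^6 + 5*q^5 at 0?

D_{6}

The Hessian of f at 0 has rank 0. Corank 2; j^3 = p^2*q has shape L^2 M (L != M), so D-series; mu = 6 gives D_6.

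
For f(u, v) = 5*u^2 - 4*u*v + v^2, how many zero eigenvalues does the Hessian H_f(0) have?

The Hessian at 0 is [[10, -4], [-4, 2]] of rank 2; hence corank 0.

0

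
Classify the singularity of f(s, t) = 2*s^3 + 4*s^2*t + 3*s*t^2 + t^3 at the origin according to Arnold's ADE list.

D4

The Hessian of f at 0 has rank 0. Corank 2; j^3 = (s + t)*(2*s^2 + 2*s*t + t^2) splits into three distinct lines over C (the quadratic factor has nonzero discriminant), so D_4.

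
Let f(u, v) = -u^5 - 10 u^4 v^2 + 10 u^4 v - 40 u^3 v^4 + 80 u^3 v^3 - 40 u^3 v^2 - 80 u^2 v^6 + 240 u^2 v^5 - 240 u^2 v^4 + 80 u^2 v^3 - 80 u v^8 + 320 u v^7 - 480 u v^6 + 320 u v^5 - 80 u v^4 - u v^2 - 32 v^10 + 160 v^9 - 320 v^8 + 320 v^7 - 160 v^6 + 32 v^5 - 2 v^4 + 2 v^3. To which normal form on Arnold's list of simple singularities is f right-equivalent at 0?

D6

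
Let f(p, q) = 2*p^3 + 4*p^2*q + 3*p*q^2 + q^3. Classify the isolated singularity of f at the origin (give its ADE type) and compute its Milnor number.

Type D_4, Milnor number mu = 4.

The Hessian of f at 0 has rank 0. Corank 2; j^3 = (p + q)*(2*p^2 + 2*p*q + q^2) splits into three distinct lines over C (the quadratic factor has nonzero discriminant), so D_4.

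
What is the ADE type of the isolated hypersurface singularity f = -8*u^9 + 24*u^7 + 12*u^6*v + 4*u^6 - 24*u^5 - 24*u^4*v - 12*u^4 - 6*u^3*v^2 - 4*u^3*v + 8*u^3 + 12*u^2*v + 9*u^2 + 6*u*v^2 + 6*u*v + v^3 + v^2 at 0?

A2

The Hessian of f at 0 is [[18, 6], [6, 2]] with rank 1, so corank 1. A Groebner basis of the Jacobian ideal J(f) in C{u,v} is {v^2, u + v/3}; counting standard monomials gives mu = 2. Corank 1: A-series; mu = 2 gives A_2.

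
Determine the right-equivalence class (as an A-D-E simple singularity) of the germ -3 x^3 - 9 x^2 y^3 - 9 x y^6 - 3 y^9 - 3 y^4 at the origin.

The Hessian of f at 0 is [[0, 0], [0, 0]] with rank 0, so corank 2. A Groebner basis of the Jacobian ideal J(f) in C{x,y} is {y^3, x^2}; counting standard monomials gives mu = 6. Corank 2; j^3 = -3*x^3 is a perfect cube, so E-series; the 4-jet and mu = 6 give E_6.

E_6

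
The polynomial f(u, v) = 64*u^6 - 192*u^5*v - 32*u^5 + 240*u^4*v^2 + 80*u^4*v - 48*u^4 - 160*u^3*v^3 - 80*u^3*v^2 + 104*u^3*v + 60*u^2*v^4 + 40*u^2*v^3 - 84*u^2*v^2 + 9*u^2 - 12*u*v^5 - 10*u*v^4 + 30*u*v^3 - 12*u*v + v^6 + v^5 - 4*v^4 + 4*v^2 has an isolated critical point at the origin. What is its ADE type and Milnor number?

Type A_4, Milnor number mu = 4.

The Hessian of f at 0 has rank 1. Corank 1: A-series; mu = 4 gives A_4.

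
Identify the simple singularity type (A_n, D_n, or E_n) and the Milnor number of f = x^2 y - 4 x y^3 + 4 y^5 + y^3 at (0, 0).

Type D_{4}, Milnor number mu = 4.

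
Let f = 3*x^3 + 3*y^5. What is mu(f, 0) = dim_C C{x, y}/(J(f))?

The Hessian of f at 0 has rank 0. Corank 2; j^3 = 3*x^3 is a perfect cube, so E-series; the 5-jet and mu = 8 give E_8.

8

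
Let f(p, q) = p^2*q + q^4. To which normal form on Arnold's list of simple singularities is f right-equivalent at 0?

D5

The Hessian of f at 0 has rank 0. Corank 2; j^3 = p^2*q has shape L^2 M (L != M), so D-series; mu = 5 gives D_5.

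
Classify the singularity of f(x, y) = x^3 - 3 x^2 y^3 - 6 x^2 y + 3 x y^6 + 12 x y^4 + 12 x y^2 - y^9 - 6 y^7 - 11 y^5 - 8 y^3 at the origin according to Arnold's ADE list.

E_{8}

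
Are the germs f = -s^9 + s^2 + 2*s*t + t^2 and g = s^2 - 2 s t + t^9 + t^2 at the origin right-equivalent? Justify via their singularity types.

Yes.

The Hessian of f at 0 has rank 1. Corank 1: A-series; mu = 8 gives A_8. The Hessian of g at 0 has rank 1. Corank 1: A-series; mu = 8 gives A_8. Both have type A_8, hence right-equivalent.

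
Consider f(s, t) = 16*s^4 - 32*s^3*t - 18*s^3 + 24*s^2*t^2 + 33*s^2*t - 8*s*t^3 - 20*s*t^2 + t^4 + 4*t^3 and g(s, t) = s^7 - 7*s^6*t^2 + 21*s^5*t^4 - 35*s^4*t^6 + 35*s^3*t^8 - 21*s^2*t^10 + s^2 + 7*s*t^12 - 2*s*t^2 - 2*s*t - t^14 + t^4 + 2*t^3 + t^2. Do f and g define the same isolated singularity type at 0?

No.

The Hessian of f at 0 has rank 0. Corank 2; j^3 = -(2*s - t)*(3*s - 2*t)^2 has shape L^2 M (L != M), so D-series; mu = 5 gives D_5. The Hessian of g at 0 has rank 1. Corank 1: A-series; mu = 6 gives A_6. f is D_5 but g is A_6, hence not right-equivalent.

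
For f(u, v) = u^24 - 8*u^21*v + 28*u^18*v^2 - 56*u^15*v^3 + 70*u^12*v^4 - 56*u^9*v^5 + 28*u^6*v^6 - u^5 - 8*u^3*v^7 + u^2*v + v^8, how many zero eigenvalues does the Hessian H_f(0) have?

The Hessian at 0 is [[0, 0], [0, 0]] of rank 0; hence corank 2.

2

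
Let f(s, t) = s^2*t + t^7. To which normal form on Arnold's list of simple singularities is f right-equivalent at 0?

D_8

The Hessian of f at 0 has rank 0. Corank 2; j^3 = s^2*t has shape L^2 M (L != M), so D-series; mu = 8 gives D_8.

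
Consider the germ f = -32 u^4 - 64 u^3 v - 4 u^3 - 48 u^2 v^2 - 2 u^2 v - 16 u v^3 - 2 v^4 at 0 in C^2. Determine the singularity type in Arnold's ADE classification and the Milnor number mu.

Type D_5, Milnor number mu = 5.

The Hessian of f at 0 has rank 0. Corank 2; j^3 = -2*u^2*(2*u + v) has shape L^2 M (L != M), so D-series; mu = 5 gives D_5.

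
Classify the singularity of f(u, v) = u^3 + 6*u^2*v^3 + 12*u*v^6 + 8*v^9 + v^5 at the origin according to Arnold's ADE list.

The Hessian of f at 0 has rank 0. Corank 2; j^3 = u^3 is a perfect cube, so E-series; the 5-jet and mu = 8 give E_8.

E_{8}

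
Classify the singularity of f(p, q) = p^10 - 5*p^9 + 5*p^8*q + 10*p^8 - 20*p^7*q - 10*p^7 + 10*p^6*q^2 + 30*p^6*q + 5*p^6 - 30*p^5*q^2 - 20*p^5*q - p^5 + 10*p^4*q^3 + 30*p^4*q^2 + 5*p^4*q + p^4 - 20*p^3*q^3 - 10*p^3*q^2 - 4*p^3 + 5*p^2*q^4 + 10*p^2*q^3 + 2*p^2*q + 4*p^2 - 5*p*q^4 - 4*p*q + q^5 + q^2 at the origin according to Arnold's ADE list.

A_4

The Hessian of f at 0 is [[8, -4], [-4, 2]] with rank 1, so corank 1. A Groebner basis of the Jacobian ideal J(f) in C{p,q} is {-16*p + q^3 + 2*q^2 + 8*q, p^2 - 2*p + q, p*q - 2*p - q^2/4 + q}; counting standard monomials gives mu = 4. Corank 1: A-series; mu = 4 gives A_4.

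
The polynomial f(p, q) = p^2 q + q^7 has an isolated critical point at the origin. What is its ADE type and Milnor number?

The Hessian of f at 0 has rank 0. Corank 2; j^3 = p^2*q has shape L^2 M (L != M), so D-series; mu = 8 gives D_8.

Type D_8, Milnor number mu = 8.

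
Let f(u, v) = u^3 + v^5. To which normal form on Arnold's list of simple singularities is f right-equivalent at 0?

E_{8}

The Hessian of f at 0 is [[0, 0], [0, 0]] with rank 0, so corank 2. A Groebner basis of the Jacobian ideal J(f) in C{u,v} is {v^4, u^2}; counting standard monomials gives mu = 8. Corank 2; j^3 = u^3 is a perfect cube, so E-series; the 5-jet and mu = 8 give E_8.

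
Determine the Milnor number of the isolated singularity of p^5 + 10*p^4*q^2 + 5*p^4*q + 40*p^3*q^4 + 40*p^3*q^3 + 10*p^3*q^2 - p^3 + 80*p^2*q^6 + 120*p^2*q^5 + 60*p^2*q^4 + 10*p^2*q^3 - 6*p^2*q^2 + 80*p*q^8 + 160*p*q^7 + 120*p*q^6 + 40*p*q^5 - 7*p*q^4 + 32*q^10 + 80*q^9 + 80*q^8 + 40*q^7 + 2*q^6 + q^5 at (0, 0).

The Hessian of f at 0 has rank 0. Corank 2; j^3 = -p^3 is a perfect cube, so E-series; the 5-jet and mu = 8 give E_8.

8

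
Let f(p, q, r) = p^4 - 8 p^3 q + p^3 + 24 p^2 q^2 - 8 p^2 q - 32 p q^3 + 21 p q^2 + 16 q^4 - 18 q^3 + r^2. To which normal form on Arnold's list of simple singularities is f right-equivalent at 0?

The Hessian of f at 0 is [[0, 0, 0], [0, 0, 0], [0, 0, 2]] with rank 1, so corank 2. A Groebner basis of the Jacobian ideal J(f) in C{p,q,r} is {p*q^2 - 3*p*q/4 + 9*q^2/4, -p*q/4 + q^3 + 3*q^2/4, p^2 - 5*p*q + 6*q^2, r}; counting standard monomials gives mu = 5. Corank 2; j^3 = (p - 3*q)^2*(p - 2*q) has shape L^2 M (L != M), so D-series; mu = 5 gives D_5.

D_5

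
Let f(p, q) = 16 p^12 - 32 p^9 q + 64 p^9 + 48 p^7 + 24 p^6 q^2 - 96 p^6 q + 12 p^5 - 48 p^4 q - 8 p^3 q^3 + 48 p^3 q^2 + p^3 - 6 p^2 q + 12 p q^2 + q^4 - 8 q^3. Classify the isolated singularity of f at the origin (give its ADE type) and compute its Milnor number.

The Hessian of f at 0 has rank 0. Corank 2; j^3 = (p - 2*q)^3 is a perfect cube, so E-series; the 4-jet and mu = 6 give E_6.

Type E6, Milnor number mu = 6.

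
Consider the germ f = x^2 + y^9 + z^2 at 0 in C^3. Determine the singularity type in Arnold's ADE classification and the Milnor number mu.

Type A_8, Milnor number mu = 8.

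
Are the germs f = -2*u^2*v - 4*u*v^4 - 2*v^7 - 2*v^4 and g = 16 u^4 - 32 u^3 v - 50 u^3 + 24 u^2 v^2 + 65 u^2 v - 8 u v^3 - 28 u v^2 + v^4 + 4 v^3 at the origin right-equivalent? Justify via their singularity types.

Yes.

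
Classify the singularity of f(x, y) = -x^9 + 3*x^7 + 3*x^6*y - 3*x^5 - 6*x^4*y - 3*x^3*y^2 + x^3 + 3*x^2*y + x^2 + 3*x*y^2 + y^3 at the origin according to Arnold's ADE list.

A2

The Hessian of f at 0 has rank 1. Corank 1: A-series; mu = 2 gives A_2.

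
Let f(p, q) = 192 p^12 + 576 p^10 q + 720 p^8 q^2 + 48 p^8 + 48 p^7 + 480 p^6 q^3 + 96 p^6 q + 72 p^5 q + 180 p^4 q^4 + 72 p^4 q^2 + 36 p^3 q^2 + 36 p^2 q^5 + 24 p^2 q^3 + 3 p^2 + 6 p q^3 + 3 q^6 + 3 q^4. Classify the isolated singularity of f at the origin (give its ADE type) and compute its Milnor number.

Type A_3, Milnor number mu = 3.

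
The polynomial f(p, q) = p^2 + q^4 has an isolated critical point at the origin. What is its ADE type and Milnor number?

The Hessian of f at 0 is [[2, 0], [0, 0]] with rank 1, so corank 1. A Groebner basis of the Jacobian ideal J(f) in C{p,q} is {q^3, p}; counting standard monomials gives mu = 3. Corank 1: A-series; mu = 3 gives A_3.

Type A_{3}, Milnor number mu = 3.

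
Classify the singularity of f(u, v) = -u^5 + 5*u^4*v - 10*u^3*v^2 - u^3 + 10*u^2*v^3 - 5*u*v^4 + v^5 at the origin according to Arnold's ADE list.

The Hessian of f at 0 has rank 0. Corank 2; j^3 = -u^3 is a perfect cube, so E-series; the 5-jet and mu = 8 give E_8.

E8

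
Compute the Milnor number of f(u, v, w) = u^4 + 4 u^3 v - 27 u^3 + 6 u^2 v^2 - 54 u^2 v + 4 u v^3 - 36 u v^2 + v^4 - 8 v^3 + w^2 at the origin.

6

The Hessian of f at 0 has rank 1. Corank 2; j^3 = -(3*u + 2*v)^3 is a perfect cube, so E-series; the 4-jet and mu = 6 give E_6.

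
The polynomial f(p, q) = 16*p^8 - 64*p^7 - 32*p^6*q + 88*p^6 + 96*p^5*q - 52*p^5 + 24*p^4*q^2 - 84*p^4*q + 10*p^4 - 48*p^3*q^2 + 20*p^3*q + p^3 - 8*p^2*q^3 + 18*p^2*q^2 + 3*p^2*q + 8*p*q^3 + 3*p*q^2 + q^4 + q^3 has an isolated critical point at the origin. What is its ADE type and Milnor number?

Type E_{6}, Milnor number mu = 6.

The Hessian of f at 0 has rank 0. Corank 2; j^3 = (p + q)^3 is a perfect cube, so E-series; the 4-jet and mu = 6 give E_6.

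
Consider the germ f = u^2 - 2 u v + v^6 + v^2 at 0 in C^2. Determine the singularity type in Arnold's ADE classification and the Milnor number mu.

Type A_{5}, Milnor number mu = 5.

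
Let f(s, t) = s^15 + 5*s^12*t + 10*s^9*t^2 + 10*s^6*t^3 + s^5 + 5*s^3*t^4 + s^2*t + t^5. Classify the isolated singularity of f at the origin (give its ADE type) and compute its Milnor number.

Type D_{6}, Milnor number mu = 6.

The Hessian of f at 0 has rank 0. Corank 2; j^3 = s^2*t has shape L^2 M (L != M), so D-series; mu = 6 gives D_6.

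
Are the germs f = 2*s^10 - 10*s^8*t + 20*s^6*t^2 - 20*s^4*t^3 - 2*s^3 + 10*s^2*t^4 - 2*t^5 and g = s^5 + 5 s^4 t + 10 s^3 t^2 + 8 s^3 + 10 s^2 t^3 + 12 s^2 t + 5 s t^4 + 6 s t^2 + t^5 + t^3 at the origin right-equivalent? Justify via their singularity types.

The Hessian of f at 0 has rank 0. Corank 2; j^3 = -2*s^3 is a perfect cube, so E-series; the 5-jet and mu = 8 give E_8. The Hessian of g at 0 has rank 0. Corank 2; j^3 = (2*s + t)^3 is a perfect cube, so E-series; the 5-jet and mu = 8 give E_8. Both have type E_8, hence right-equivalent.

Yes.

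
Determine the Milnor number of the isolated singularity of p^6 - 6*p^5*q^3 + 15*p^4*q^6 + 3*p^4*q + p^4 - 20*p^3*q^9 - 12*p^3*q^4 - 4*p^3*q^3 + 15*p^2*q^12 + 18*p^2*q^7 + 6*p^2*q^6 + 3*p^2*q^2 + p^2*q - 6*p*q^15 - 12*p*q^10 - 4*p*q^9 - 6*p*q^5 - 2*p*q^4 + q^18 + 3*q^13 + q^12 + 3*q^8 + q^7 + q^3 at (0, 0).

4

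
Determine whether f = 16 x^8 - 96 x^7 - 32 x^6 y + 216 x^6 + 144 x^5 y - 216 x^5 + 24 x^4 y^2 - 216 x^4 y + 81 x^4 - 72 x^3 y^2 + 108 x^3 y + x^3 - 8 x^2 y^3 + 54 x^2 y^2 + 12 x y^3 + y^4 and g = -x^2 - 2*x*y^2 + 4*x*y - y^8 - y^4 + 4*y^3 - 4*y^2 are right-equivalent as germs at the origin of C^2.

No.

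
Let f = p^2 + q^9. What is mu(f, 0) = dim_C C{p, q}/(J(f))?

8

The Hessian of f at 0 has rank 1. Corank 1: A-series; mu = 8 gives A_8.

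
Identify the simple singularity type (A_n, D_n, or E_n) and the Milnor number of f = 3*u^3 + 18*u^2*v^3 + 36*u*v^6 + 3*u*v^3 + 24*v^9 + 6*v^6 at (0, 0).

Type E7, Milnor number mu = 7.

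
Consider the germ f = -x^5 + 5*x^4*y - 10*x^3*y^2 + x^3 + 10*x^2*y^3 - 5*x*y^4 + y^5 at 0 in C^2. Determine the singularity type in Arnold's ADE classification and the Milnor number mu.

Type E8, Milnor number mu = 8.

The Hessian of f at 0 has rank 0. Corank 2; j^3 = x^3 is a perfect cube, so E-series; the 5-jet and mu = 8 give E_8.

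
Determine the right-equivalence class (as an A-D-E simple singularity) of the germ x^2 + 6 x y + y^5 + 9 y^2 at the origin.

A_{4}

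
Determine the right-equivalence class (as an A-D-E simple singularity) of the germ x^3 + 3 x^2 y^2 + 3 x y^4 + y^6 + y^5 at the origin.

E_{8}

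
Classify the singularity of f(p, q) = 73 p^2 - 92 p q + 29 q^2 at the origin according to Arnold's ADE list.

A_{1}

The Hessian of f at 0 is [[146, -92], [-92, 58]] with rank 2, so corank 0. A Groebner basis of the Jacobian ideal J(f) in C{p,q} is {p, q}; counting standard monomials gives mu = 1. Corank 0: nondegenerate Morse point, so A_1.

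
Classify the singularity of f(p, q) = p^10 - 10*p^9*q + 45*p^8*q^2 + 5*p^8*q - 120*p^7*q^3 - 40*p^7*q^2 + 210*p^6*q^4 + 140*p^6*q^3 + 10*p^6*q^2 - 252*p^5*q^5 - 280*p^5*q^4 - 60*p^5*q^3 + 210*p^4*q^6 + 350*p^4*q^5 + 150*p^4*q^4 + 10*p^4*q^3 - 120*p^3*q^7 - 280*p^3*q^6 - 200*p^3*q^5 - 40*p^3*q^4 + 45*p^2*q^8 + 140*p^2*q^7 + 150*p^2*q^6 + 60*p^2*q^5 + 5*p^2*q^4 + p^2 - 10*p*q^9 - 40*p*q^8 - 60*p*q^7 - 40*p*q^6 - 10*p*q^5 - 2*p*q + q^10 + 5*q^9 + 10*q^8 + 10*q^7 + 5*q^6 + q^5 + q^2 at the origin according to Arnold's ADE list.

The Hessian of f at 0 has rank 1. Corank 1: A-series; mu = 4 gives A_4.

A4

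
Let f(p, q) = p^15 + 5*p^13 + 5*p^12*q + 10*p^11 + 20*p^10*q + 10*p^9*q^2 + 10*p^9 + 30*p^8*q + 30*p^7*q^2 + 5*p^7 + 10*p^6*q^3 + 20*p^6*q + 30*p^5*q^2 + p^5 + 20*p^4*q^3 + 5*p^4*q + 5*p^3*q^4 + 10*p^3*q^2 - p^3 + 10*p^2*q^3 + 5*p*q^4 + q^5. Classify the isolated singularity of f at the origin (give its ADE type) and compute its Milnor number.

The Hessian of f at 0 has rank 0. Corank 2; j^3 = -p^3 is a perfect cube, so E-series; the 5-jet and mu = 8 give E_8.

Type E_{8}, Milnor number mu = 8.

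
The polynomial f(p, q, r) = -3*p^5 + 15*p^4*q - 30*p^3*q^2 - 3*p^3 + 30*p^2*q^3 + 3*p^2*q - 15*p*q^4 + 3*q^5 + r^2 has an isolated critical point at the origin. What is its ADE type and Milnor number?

Type D6, Milnor number mu = 6.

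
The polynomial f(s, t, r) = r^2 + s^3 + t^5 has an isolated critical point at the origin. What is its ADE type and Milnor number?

The Hessian of f at 0 is [[0, 0, 0], [0, 0, 0], [0, 0, 2]] with rank 1, so corank 2. A Groebner basis of the Jacobian ideal J(f) in C{s,t,r} is {t^4, s^2, r}; counting standard monomials gives mu = 8. Corank 2; j^3 = s^3 is a perfect cube, so E-series; the 5-jet and mu = 8 give E_8.

Type E_8, Milnor number mu = 8.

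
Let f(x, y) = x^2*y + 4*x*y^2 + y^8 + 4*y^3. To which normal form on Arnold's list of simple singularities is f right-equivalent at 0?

The Hessian of f at 0 has rank 0. Corank 2; j^3 = y*(x + 2*y)^2 has shape L^2 M (L != M), so D-series; mu = 9 gives D_9.

D_{9}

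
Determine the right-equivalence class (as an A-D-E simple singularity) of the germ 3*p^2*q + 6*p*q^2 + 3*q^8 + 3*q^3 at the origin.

The Hessian of f at 0 is [[0, 0], [0, 0]] with rank 0, so corank 2. A Groebner basis of the Jacobian ideal J(f) in C{p,q} is {p^2/8 + q^7 - q^2/8, p^3 + q^3, p*q + q^2}; counting standard monomials gives mu = 9. Corank 2; j^3 = 3*q*(p + q)^2 has shape L^2 M (L != M), so D-series; mu = 9 gives D_9.

D9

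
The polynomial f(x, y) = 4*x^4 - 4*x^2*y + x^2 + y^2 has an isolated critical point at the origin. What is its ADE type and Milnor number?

Type A_1, Milnor number mu = 1.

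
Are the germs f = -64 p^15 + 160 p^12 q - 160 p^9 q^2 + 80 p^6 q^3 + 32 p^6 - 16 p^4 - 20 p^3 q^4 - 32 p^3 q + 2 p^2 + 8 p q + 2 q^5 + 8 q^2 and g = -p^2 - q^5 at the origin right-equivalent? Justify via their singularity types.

Yes.

The Hessian of f at 0 has rank 1. Corank 1: A-series; mu = 4 gives A_4. The Hessian of g at 0 has rank 1. Corank 1: A-series; mu = 4 gives A_4. Both have type A_4, hence right-equivalent.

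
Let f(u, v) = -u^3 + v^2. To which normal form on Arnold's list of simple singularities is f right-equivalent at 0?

The Hessian of f at 0 is [[0, 0], [0, 2]] with rank 1, so corank 1. A Groebner basis of the Jacobian ideal J(f) in C{u,v} is {u^2, v}; counting standard monomials gives mu = 2. Corank 1: A-series; mu = 2 gives A_2.

A2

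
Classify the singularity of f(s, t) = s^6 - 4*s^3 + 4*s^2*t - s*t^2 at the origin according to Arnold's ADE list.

The Hessian of f at 0 is [[0, 0], [0, 0]] with rank 0, so corank 2. A Groebner basis of the Jacobian ideal J(f) in C{s,t} is {32*s*t/3 + t^5 - 16*t^2/3, s*t^2 - t^3/2, s^2 - s*t/2}; counting standard monomials gives mu = 7. Corank 2; j^3 = -s*(2*s - t)^2 has shape L^2 M (L != M), so D-series; mu = 7 gives D_7.

D7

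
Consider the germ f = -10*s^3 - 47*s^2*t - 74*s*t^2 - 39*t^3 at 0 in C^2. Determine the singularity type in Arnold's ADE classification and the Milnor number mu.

The Hessian of f at 0 is [[0, 0], [0, 0]] with rank 0, so corank 2. A Groebner basis of the Jacobian ideal J(f) in C{s,t} is {t^3, s^2 - 23*t^2/11, s*t + 16*t^2/11}; counting standard monomials gives mu = 4. Corank 2; j^3 = -(2*s + 3*t)*(5*s^2 + 16*s*t + 13*t^2) splits into three distinct lines over C (the quadratic factor has nonzero discriminant), so D_4.

Type D4, Milnor number mu = 4.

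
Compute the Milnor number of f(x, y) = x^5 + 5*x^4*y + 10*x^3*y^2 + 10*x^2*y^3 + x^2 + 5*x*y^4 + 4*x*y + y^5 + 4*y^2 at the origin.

The Hessian of f at 0 is [[2, 4], [4, 8]] with rank 1, so corank 1. A Groebner basis of the Jacobian ideal J(f) in C{x,y} is {y^4, x + 2*y}; counting standard monomials gives mu = 4. Corank 1: A-series; mu = 4 gives A_4.

4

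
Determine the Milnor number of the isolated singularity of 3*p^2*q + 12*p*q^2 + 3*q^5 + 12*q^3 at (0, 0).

6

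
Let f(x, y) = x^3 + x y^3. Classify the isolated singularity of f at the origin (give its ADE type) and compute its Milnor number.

Type E7, Milnor number mu = 7.

The Hessian of f at 0 has rank 0. Corank 2; j^3 = x^3 is a perfect cube, so E-series; the 4-jet and mu = 7 give E_7.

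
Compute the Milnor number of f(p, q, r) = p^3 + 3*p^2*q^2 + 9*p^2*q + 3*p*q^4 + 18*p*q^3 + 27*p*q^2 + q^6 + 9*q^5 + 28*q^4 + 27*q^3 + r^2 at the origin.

6

The Hessian of f at 0 has rank 1. Corank 2; j^3 = (p + 3*q)^3 is a perfect cube, so E-series; the 4-jet and mu = 6 give E_6.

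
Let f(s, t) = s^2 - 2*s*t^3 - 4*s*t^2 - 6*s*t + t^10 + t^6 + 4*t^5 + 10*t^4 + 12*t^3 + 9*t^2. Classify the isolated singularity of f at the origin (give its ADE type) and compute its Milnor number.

The Hessian of f at 0 is [[2, -6], [-6, 18]] with rank 1, so corank 1. A Groebner basis of the Jacobian ideal J(f) in C{s,t} is {s^4 - 107*s^3/3 + 437*s^2*t - 1508*s^2/3 - 985*s*t^2/3 + 6853*s*t/3 - 1565*s/3 - 3857*t^2/3 + 1565*t, s^3*t - 7*s^3/2 + 59*s^2*t/2 - 27*s^2 - 41*s*t^2/2 + 119*s*t - 47*s/2 - 67*t^2 + 141*t/2, -s^3/6 + s^2*t^2 - s^2*t/2 - 2*s^2/3 + 37*s*t^2/6 + s*t/3 - 13*s/6 + 28*t^2/3 + 13*t/2, -s + t^3 + 2*t^2 + 3*t}; counting standard monomials gives mu = 9. Corank 1: A-series; mu = 9 gives A_9.

Type A_9, Milnor number mu = 9.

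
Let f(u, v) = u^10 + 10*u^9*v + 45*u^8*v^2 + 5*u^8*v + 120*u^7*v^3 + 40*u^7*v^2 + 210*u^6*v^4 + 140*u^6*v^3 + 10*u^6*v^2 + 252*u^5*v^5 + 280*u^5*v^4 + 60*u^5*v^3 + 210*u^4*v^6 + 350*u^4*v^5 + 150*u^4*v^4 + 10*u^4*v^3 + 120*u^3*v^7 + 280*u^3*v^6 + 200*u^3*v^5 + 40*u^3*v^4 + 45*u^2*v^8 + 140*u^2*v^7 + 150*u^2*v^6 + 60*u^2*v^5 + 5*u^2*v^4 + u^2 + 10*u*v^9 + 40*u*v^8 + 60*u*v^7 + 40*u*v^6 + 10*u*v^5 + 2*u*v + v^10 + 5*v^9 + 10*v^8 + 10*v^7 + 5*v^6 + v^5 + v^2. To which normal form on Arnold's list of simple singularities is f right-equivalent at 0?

A_{4}

The Hessian of f at 0 has rank 1. Corank 1: A-series; mu = 4 gives A_4.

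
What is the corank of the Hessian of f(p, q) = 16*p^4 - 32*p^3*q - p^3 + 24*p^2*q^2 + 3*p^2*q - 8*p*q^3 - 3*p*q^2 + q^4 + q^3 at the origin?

2

The Hessian at 0 is [[0, 0], [0, 0]] of rank 0; hence corank 2.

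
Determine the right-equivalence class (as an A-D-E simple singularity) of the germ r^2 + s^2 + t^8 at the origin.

A_{7}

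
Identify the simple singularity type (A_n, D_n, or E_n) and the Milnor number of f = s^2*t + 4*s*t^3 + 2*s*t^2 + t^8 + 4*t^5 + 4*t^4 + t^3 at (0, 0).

Type D_9, Milnor number mu = 9.

The Hessian of f at 0 has rank 0. Corank 2; j^3 = t*(s + t)^2 has shape L^2 M (L != M), so D-series; mu = 9 gives D_9.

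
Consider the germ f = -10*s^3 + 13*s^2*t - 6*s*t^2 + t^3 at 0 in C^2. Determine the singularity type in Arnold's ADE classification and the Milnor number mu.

Type D4, Milnor number mu = 4.

The Hessian of f at 0 is [[0, 0], [0, 0]] with rank 0, so corank 2. A Groebner basis of the Jacobian ideal J(f) in C{s,t} is {t^3, s^2 - 3*t^2/11, s*t - 6*t^2/11}; counting standard monomials gives mu = 4. Corank 2; j^3 = -(2*s - t)*(5*s^2 - 4*s*t + t^2) splits into three distinct lines over C (the quadratic factor has nonzero discriminant), so D_4.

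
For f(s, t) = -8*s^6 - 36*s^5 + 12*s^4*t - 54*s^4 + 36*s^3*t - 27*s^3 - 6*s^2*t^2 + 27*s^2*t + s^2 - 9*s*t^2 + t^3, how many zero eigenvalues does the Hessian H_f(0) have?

1

Hessian at 0 has rank 1.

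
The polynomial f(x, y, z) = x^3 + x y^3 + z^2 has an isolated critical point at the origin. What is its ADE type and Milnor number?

Type E_7, Milnor number mu = 7.

The Hessian of f at 0 is [[0, 0, 0], [0, 0, 0], [0, 0, 2]] with rank 1, so corank 2. A Groebner basis of the Jacobian ideal J(f) in C{x,y,z} is {x^3, x*y^2, 3*x^2 + y^3, z}; counting standard monomials gives mu = 7. Corank 2; j^3 = x^3 is a perfect cube, so E-series; the 4-jet and mu = 7 give E_7.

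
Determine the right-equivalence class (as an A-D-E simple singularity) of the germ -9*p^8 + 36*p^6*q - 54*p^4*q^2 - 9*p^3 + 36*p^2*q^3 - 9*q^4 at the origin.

The Hessian of f at 0 has rank 0. Corank 2; j^3 = -9*p^3 is a perfect cube, so E-series; the 4-jet and mu = 6 give E_6.

E_{6}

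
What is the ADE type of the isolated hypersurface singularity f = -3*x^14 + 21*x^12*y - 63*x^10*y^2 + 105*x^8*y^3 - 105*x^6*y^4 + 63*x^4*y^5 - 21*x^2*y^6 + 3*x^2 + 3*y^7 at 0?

A_6

The Hessian of f at 0 has rank 1. Corank 1: A-series; mu = 6 gives A_6.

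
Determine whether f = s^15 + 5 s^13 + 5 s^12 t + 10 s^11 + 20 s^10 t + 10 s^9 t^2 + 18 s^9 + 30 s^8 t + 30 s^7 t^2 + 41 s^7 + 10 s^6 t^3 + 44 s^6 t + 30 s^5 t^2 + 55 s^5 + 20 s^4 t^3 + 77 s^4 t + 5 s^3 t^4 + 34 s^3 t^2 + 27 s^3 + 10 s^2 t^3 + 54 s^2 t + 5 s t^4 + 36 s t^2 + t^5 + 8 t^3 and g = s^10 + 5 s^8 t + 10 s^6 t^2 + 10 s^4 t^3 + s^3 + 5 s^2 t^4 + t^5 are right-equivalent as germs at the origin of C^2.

The Hessian of f at 0 is [[0, 0], [0, 0]] with rank 0, so corank 2. A Groebner basis of the Jacobian ideal J(f) in C{s,t} is {-729*s^2/32 + s*t^3 - 243*s*t/8 - 81*t^2/8, 243*s^2/8 + 81*s*t/2 + t^4 + 27*t^2/2, s^3 - 4*s*t^2/3 - 16*t^3/27, s^2*t + 4*s*t^2/3 + 4*t^3/9}; counting standard monomials gives mu = 8. Corank 2; j^3 = (3*s + 2*t)^3 is a perfect cube, so E-series; the 5-jet and mu = 8 give E_8. The Hessian of g at 0 is [[0, 0], [0, 0]] with rank 0, so corank 2. A Groebner basis of the Jacobian ideal J(g) in C{s,t} is {t^4, s^2}; counting standard monomials gives mu = 8. Corank 2; j^3 = s^3 is a perfect cube, so E-series; the 5-jet and mu = 8 give E_8. Both have type E_8, hence right-equivalent.

Yes.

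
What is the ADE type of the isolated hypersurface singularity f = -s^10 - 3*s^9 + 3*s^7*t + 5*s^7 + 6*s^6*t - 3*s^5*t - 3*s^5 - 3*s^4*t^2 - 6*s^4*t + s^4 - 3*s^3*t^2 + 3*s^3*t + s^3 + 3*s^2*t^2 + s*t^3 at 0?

The Hessian of f at 0 is [[0, 0], [0, 0]] with rank 0, so corank 2. A Groebner basis of the Jacobian ideal J(f) in C{s,t} is {3*s^2 + t^4 + t^3, s^3, s^2*t - s^2 - t^3/3, 2*s^2 + s*t^2 + 2*t^3/3}; counting standard monomials gives mu = 7. Corank 2; j^3 = s^3 is a perfect cube, so E-series; the 4-jet and mu = 7 give E_7.

E_{7}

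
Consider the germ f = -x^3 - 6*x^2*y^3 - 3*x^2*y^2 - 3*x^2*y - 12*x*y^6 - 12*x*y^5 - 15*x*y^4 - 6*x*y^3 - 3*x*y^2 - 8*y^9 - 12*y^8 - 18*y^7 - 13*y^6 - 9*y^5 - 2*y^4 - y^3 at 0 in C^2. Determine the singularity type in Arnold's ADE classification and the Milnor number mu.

Type E_6, Milnor number mu = 6.

The Hessian of f at 0 is [[0, 0], [0, 0]] with rank 0, so corank 2. A Groebner basis of the Jacobian ideal J(f) in C{x,y} is {x^3 + 3*x^2/2 + 3*x*y + 3*y^2/2, x^2*y - x^2 - 2*x*y - y^2, x^2/2 + x*y^2 + x*y + y^2/2, y^3}; counting standard monomials gives mu = 6. Corank 2; j^3 = -(x + y)^3 is a perfect cube, so E-series; the 4-jet and mu = 6 give E_6.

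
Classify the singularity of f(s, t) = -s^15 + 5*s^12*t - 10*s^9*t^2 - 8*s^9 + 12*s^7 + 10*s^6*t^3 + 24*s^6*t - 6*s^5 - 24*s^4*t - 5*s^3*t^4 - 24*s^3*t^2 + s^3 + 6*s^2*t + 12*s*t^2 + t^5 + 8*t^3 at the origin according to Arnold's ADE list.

The Hessian of f at 0 is [[0, 0], [0, 0]] with rank 0, so corank 2. A Groebner basis of the Jacobian ideal J(f) in C{s,t} is {s^2/32 + s*t^3 + s*t/8 + t^2/8, t^4, s^3 - 12*s*t^2 - 16*t^3, s^2*t + 4*s*t^2 + 4*t^3}; counting standard monomials gives mu = 8. Corank 2; j^3 = (s + 2*t)^3 is a perfect cube, so E-series; the 5-jet and mu = 8 give E_8.

E_8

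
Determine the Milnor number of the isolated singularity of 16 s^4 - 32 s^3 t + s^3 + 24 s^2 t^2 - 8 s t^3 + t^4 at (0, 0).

6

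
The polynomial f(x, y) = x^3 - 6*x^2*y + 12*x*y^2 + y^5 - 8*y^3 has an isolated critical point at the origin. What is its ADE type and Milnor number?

Type E_{8}, Milnor number mu = 8.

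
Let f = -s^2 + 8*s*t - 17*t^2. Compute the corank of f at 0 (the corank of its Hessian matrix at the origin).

0

The Hessian at 0 is [[-2, 8], [8, -34]] of rank 2; hence corank 0.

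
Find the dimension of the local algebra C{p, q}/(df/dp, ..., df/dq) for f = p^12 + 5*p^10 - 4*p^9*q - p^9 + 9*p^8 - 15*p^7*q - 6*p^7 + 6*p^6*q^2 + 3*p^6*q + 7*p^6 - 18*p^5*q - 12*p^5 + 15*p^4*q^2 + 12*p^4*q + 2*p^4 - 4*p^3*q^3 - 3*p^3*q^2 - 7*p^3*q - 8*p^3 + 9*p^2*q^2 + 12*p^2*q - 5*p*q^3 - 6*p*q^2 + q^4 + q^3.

The Hessian of f at 0 is [[0, 0], [0, 0]] with rank 0, so corank 2. A Groebner basis of the Jacobian ideal J(f) in C{p,q} is {768*p^2 - 768*p*q + q^4 + 8*q^3 + 192*q^2, p^3 - 36*p^2 + 36*p*q - q^3/2 - 9*q^2, p^2*q - 40*p^2 + 40*p*q - 2*q^3/3 - 10*q^2, -32*p^2 + p*q^2 + 32*p*q - 5*q^3/6 - 8*q^2}; counting standard monomials gives mu = 7. Corank 2; j^3 = -(2*p - q)^3 is a perfect cube, so E-series; the 4-jet and mu = 7 give E_7.

7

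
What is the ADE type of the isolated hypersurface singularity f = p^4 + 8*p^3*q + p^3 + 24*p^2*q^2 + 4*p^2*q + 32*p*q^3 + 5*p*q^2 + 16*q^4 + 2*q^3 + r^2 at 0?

D_5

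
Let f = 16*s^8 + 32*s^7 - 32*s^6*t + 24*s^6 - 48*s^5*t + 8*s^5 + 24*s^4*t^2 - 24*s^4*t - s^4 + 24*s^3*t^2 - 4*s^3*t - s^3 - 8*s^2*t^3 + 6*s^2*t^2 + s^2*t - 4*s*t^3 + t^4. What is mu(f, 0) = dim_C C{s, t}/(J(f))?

5

The Hessian of f at 0 is [[0, 0], [0, 0]] with rank 0, so corank 2. A Groebner basis of the Jacobian ideal J(f) in C{s,t} is {s*t^2, s*t/4 + t^3, s^2 - s*t}; counting standard monomials gives mu = 5. Corank 2; j^3 = -s^2*(s - t) has shape L^2 M (L != M), so D-series; mu = 5 gives D_5.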